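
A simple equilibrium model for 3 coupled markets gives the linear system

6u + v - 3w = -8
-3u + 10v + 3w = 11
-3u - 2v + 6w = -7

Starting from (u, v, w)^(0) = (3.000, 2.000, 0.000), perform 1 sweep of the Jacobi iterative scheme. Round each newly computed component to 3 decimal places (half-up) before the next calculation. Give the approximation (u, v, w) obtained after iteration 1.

Iteration 1:
  u = (-8 - (1)·2.000 - (-3)·0.000) / (6) = -1.667
  v = (11 - (-3)·3.000 - (3)·0.000) / (10) = 2.000
  w = (-7 - (-3)·3.000 - (-2)·2.000) / (6) = 1.000

(-1.667, 2.000, 1.000)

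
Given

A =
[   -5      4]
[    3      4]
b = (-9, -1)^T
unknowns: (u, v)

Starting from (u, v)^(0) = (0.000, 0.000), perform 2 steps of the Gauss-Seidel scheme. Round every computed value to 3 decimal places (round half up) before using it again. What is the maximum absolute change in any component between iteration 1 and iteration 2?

1.280

Iteration 1:
  u = (-9 - (4)·0.000) / (-5) = 1.800
  v = (-1 - (3)·1.800) / (4) = -1.600
Iteration 2:
  u = (-9 - (4)·-1.600) / (-5) = 0.520
  v = (-1 - (3)·0.520) / (4) = -0.640
Change: (-1.280, 0.960) → max |·| = 1.280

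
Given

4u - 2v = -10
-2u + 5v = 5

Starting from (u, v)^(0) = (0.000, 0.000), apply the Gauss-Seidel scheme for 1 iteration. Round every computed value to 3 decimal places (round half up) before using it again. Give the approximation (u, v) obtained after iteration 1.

(-2.500, 0.000)

Iteration 1:
  u = (-10 - (-2)·0.000) / (4) = -2.500
  v = (5 - (-2)·-2.500) / (5) = 0.000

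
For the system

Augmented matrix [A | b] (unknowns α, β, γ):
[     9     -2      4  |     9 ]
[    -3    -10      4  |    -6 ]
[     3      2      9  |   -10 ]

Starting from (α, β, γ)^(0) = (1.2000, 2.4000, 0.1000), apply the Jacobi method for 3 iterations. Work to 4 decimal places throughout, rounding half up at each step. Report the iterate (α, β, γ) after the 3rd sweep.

(1.5944, -0.6591, -1.6204)

Iteration 1:
  α = (9 - (-2)·2.4000 - (4)·0.1000) / (9) = 1.4889
  β = (-6 - (-3)·1.2000 - (4)·0.1000) / (-10) = 0.2800
  γ = (-10 - (3)·1.2000 - (2)·2.4000) / (9) = -2.0444
Iteration 2:
  α = (9 - (-2)·0.2800 - (4)·-2.0444) / (9) = 1.9708
  β = (-6 - (-3)·1.4889 - (4)·-2.0444) / (-10) = -0.6644
  γ = (-10 - (3)·1.4889 - (2)·0.2800) / (9) = -1.6696
Iteration 3:
  α = (9 - (-2)·-0.6644 - (4)·-1.6696) / (9) = 1.5944
  β = (-6 - (-3)·1.9708 - (4)·-1.6696) / (-10) = -0.6591
  γ = (-10 - (3)·1.9708 - (2)·-0.6644) / (9) = -1.6204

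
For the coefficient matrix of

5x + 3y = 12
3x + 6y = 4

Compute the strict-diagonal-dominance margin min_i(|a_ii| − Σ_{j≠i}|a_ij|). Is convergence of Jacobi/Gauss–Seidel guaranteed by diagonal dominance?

row 1: |5| − (3) = 2
row 2: |6| − (3) = 3
minimum over rows = 2 → strictly diagonally dominant (convergence guaranteed)

2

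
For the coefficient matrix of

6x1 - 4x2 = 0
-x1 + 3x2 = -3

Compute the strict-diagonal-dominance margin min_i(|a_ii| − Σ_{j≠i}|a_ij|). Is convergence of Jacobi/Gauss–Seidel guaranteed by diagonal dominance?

row 1: |6| − (4) = 2
row 2: |3| − (1) = 2
minimum over rows = 2 → strictly diagonally dominant (convergence guaranteed)

2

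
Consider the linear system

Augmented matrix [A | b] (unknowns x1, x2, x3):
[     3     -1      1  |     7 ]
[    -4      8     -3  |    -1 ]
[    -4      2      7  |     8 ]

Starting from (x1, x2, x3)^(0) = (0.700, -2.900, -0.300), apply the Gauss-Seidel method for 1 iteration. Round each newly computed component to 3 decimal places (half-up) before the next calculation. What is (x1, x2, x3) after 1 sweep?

Iteration 1:
  x1 = (7 - (-1)·-2.900 - (1)·-0.300) / (3) = 1.467
  x2 = (-1 - (-4)·1.467 - (-3)·-0.300) / (8) = 0.496
  x3 = (8 - (-4)·1.467 - (2)·0.496) / (7) = 1.839

(1.467, 0.496, 1.839)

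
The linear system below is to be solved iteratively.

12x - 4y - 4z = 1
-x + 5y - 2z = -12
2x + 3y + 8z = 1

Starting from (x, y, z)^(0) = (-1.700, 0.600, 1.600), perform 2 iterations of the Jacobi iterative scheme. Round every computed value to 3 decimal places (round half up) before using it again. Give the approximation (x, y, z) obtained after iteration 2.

Iteration 1:
  x = (1 - (-4)·0.600 - (-4)·1.600) / (12) = 0.817
  y = (-12 - (-1)·-1.700 - (-2)·1.600) / (5) = -2.100
  z = (1 - (2)·-1.700 - (3)·0.600) / (8) = 0.325
Iteration 2:
  x = (1 - (-4)·-2.100 - (-4)·0.325) / (12) = -0.508
  y = (-12 - (-1)·0.817 - (-2)·0.325) / (5) = -2.107
  z = (1 - (2)·0.817 - (3)·-2.100) / (8) = 0.708

(-0.508, -2.107, 0.708)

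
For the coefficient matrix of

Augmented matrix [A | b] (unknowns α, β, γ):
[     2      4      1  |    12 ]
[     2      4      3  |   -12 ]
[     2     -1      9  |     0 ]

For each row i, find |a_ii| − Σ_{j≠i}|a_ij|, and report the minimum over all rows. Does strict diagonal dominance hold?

-3

row 1: |2| − (4+1) = -3
row 2: |4| − (2+3) = -1
row 3: |9| − (2+1) = 6
minimum over rows = -3 → not strictly diagonally dominant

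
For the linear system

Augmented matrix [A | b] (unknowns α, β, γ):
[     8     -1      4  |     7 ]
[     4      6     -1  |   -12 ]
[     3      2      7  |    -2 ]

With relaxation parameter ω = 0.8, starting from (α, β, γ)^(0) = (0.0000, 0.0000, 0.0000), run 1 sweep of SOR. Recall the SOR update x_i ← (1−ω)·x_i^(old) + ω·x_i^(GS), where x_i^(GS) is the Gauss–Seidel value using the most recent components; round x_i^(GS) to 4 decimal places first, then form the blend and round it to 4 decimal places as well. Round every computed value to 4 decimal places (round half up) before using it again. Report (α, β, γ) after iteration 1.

Iteration 1:
  α: GS value = (7 - (-1)·0.0000 - (4)·0.0000) / (8) = 0.8750;  α ← (1−ω)·0.0000 + ω·0.8750 = 0.7000
  β: GS value = (-12 - (4)·0.7000 - (-1)·0.0000) / (6) = -2.4667;  β ← (1−ω)·0.0000 + ω·-2.4667 = -1.9734
  γ: GS value = (-2 - (3)·0.7000 - (2)·-1.9734) / (7) = -0.0219;  γ ← (1−ω)·0.0000 + ω·-0.0219 = -0.0175

(0.7000, -1.9734, -0.0175)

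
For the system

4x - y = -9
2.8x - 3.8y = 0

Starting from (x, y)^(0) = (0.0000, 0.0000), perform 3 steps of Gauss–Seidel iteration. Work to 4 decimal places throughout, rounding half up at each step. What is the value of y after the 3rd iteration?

-2.0195

Iteration 1:
  x = (-9 - (-1)·0.0000) / (4) = -2.2500
  y = (0 - (2.8)·-2.2500) / (-3.8) = -1.6579
Iteration 2:
  x = (-9 - (-1)·-1.6579) / (4) = -2.6645
  y = (0 - (2.8)·-2.6645) / (-3.8) = -1.9633
Iteration 3:
  x = (-9 - (-1)·-1.9633) / (4) = -2.7408
  y = (0 - (2.8)·-2.7408) / (-3.8) = -2.0195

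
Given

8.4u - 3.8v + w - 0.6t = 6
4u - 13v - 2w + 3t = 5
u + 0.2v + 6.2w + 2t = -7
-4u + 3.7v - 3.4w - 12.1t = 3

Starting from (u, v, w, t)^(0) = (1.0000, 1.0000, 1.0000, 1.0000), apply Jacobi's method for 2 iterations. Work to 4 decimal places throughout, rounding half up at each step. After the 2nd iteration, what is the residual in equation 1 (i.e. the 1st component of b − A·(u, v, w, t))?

0.0475

Iteration 1:
  u = (6 - (-3.8)·1.0000 - (1)·1.0000 - (-0.6)·1.0000) / (8.4) = 1.1190
  v = (5 - (4)·1.0000 - (-2)·1.0000 - (3)·1.0000) / (-13) = 0.0000
  w = (-7 - (1)·1.0000 - (0.2)·1.0000 - (2)·1.0000) / (6.2) = -1.6452
  t = (3 - (-4)·1.0000 - (3.7)·1.0000 - (-3.4)·1.0000) / (-12.1) = -0.5537
Iteration 2:
  u = (6 - (-3.8)·0.0000 - (1)·-1.6452 - (-0.6)·-0.5537) / (8.4) = 0.8706
  v = (5 - (4)·1.1190 - (-2)·-1.6452 - (3)·-0.5537) / (-13) = 0.0850
  w = (-7 - (1)·1.1190 - (0.2)·0.0000 - (2)·-0.5537) / (6.2) = -1.1309
  t = (3 - (-4)·1.1190 - (3.7)·0.0000 - (-3.4)·-1.6452) / (-12.1) = -0.1556
Residual b − A·x = (0.0475, 0.8276, -0.5648, 0.4401)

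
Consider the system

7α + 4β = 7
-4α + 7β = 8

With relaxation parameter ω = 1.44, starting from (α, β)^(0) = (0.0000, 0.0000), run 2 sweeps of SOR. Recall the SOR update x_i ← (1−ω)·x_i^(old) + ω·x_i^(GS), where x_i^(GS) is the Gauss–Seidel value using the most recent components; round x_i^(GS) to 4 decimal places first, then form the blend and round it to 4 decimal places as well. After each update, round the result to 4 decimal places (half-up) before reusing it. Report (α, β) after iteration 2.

Iteration 1:
  α: GS value = (7 - (4)·0.0000) / (7) = 1.0000;  α ← (1−ω)·0.0000 + ω·1.0000 = 1.4400
  β: GS value = (8 - (-4)·1.4400) / (7) = 1.9657;  β ← (1−ω)·0.0000 + ω·1.9657 = 2.8306
Iteration 2:
  α: GS value = (7 - (4)·2.8306) / (7) = -0.6175;  α ← (1−ω)·1.4400 + ω·-0.6175 = -1.5228
  β: GS value = (8 - (-4)·-1.5228) / (7) = 0.2727;  β ← (1−ω)·2.8306 + ω·0.2727 = -0.8528

(-1.5228, -0.8528)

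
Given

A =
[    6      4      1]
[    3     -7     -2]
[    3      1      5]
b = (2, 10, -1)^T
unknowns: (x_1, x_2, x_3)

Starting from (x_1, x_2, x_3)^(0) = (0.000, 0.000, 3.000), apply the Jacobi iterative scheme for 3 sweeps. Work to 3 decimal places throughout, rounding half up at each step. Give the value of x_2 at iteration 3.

Iteration 1:
  x_1 = (2 - (4)·0.000 - (1)·3.000) / (6) = -0.167
  x_2 = (10 - (3)·0.000 - (-2)·3.000) / (-7) = -2.286
  x_3 = (-1 - (3)·0.000 - (1)·0.000) / (5) = -0.200
Iteration 2:
  x_1 = (2 - (4)·-2.286 - (1)·-0.200) / (6) = 1.891
  x_2 = (10 - (3)·-0.167 - (-2)·-0.200) / (-7) = -1.443
  x_3 = (-1 - (3)·-0.167 - (1)·-2.286) / (5) = 0.357
Iteration 3:
  x_1 = (2 - (4)·-1.443 - (1)·0.357) / (6) = 1.236
  x_2 = (10 - (3)·1.891 - (-2)·0.357) / (-7) = -0.720
  x_3 = (-1 - (3)·1.891 - (1)·-1.443) / (5) = -1.046

-0.720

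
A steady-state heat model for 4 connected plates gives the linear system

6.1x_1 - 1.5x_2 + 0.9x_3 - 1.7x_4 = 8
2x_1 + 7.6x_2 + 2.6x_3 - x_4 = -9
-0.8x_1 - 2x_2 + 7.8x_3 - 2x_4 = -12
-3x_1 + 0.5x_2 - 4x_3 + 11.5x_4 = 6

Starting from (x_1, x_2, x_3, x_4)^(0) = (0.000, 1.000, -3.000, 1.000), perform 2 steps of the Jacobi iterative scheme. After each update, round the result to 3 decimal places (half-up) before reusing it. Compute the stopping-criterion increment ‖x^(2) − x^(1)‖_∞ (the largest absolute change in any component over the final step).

Iteration 1:
  x_1 = (8 - (-1.5)·1.000 - (0.9)·-3.000 - (-1.7)·1.000) / (6.1) = 2.279
  x_2 = (-9 - (2)·0.000 - (2.6)·-3.000 - (-1)·1.000) / (7.6) = -0.026
  x_3 = (-12 - (-0.8)·0.000 - (-2)·1.000 - (-2)·1.000) / (7.8) = -1.026
  x_4 = (6 - (-3)·0.000 - (0.5)·1.000 - (-4)·-3.000) / (11.5) = -0.565
Iteration 2:
  x_1 = (8 - (-1.5)·-0.026 - (0.9)·-1.026 - (-1.7)·-0.565) / (6.1) = 1.299
  x_2 = (-9 - (2)·2.279 - (2.6)·-1.026 - (-1)·-0.565) / (7.6) = -1.507
  x_3 = (-12 - (-0.8)·2.279 - (-2)·-0.026 - (-2)·-0.565) / (7.8) = -1.456
  x_4 = (6 - (-3)·2.279 - (0.5)·-0.026 - (-4)·-1.026) / (11.5) = 0.761
Change: (-0.980, -1.481, -0.430, 1.326) → max |·| = 1.481

1.481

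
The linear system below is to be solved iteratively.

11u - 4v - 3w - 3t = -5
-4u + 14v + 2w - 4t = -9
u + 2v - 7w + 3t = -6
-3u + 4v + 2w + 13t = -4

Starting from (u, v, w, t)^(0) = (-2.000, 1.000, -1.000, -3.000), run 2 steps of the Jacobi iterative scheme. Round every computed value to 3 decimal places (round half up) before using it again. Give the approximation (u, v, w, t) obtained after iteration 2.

Iteration 1:
  u = (-5 - (-4)·1.000 - (-3)·-1.000 - (-3)·-3.000) / (11) = -1.182
  v = (-9 - (-4)·-2.000 - (2)·-1.000 - (-4)·-3.000) / (14) = -1.929
  w = (-6 - (1)·-2.000 - (2)·1.000 - (3)·-3.000) / (-7) = -0.429
  t = (-4 - (-3)·-2.000 - (4)·1.000 - (2)·-1.000) / (13) = -0.923
Iteration 2:
  u = (-5 - (-4)·-1.929 - (-3)·-0.429 - (-3)·-0.923) / (11) = -1.525
  v = (-9 - (-4)·-1.182 - (2)·-0.429 - (-4)·-0.923) / (14) = -1.183
  w = (-6 - (1)·-1.182 - (2)·-1.929 - (3)·-0.923) / (-7) = -0.258
  t = (-4 - (-3)·-1.182 - (4)·-1.929 - (2)·-0.429) / (13) = 0.079

(-1.525, -1.183, -0.258, 0.079)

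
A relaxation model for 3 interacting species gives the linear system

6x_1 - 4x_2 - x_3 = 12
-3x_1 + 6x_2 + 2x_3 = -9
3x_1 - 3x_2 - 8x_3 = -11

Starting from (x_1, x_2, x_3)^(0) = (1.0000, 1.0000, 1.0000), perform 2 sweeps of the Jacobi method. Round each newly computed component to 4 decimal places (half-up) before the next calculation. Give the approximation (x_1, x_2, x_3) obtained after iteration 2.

(1.3403, -0.5417, 2.9375)

Iteration 1:
  x_1 = (12 - (-4)·1.0000 - (-1)·1.0000) / (6) = 2.8333
  x_2 = (-9 - (-3)·1.0000 - (2)·1.0000) / (6) = -1.3333
  x_3 = (-11 - (3)·1.0000 - (-3)·1.0000) / (-8) = 1.3750
Iteration 2:
  x_1 = (12 - (-4)·-1.3333 - (-1)·1.3750) / (6) = 1.3403
  x_2 = (-9 - (-3)·2.8333 - (2)·1.3750) / (6) = -0.5417
  x_3 = (-11 - (3)·2.8333 - (-3)·-1.3333) / (-8) = 2.9375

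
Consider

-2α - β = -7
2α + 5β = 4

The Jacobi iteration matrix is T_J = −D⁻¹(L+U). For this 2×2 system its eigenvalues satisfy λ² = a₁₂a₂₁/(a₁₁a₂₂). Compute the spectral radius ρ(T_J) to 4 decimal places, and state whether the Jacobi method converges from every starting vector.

0.4472

a₁₂a₂₁/(a₁₁a₂₂) = (-1)·(2) / ((-2)·(5)) = 0.200000
ρ = √|0.200000| = √0.200000 = 0.4472
ρ < 1, so Jacobi converges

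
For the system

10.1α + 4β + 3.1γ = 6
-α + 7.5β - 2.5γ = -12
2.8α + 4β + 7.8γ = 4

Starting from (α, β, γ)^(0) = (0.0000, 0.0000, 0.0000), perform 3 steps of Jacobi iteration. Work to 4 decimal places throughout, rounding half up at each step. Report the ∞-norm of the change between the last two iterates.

0.2992

Iteration 1:
  α = (6 - (4)·0.0000 - (3.1)·0.0000) / (10.1) = 0.5941
  β = (-12 - (-1)·0.0000 - (-2.5)·0.0000) / (7.5) = -1.6000
  γ = (4 - (2.8)·0.0000 - (4)·0.0000) / (7.8) = 0.5128
Iteration 2:
  α = (6 - (4)·-1.6000 - (3.1)·0.5128) / (10.1) = 1.0703
  β = (-12 - (-1)·0.5941 - (-2.5)·0.5128) / (7.5) = -1.3499
  γ = (4 - (2.8)·0.5941 - (4)·-1.6000) / (7.8) = 1.1201
Iteration 3:
  α = (6 - (4)·-1.3499 - (3.1)·1.1201) / (10.1) = 0.7849
  β = (-12 - (-1)·1.0703 - (-2.5)·1.1201) / (7.5) = -1.0839
  γ = (4 - (2.8)·1.0703 - (4)·-1.3499) / (7.8) = 0.8209
Change: (-0.2854, 0.2660, -0.2992) → max |·| = 0.2992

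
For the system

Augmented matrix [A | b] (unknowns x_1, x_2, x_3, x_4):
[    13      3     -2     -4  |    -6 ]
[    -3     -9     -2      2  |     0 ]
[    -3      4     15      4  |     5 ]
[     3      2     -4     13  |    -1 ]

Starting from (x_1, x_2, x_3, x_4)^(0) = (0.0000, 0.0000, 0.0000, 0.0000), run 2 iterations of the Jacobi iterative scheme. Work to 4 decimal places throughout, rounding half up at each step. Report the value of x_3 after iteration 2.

0.2615

Iteration 1:
  x_1 = (-6 - (3)·0.0000 - (-2)·0.0000 - (-4)·0.0000) / (13) = -0.4615
  x_2 = (0 - (-3)·0.0000 - (-2)·0.0000 - (2)·0.0000) / (-9) = 0.0000
  x_3 = (5 - (-3)·0.0000 - (4)·0.0000 - (4)·0.0000) / (15) = 0.3333
  x_4 = (-1 - (3)·0.0000 - (2)·0.0000 - (-4)·0.0000) / (13) = -0.0769
Iteration 2:
  x_1 = (-6 - (3)·0.0000 - (-2)·0.3333 - (-4)·-0.0769) / (13) = -0.4339
  x_2 = (0 - (-3)·-0.4615 - (-2)·0.3333 - (2)·-0.0769) / (-9) = 0.0627
  x_3 = (5 - (-3)·-0.4615 - (4)·0.0000 - (4)·-0.0769) / (15) = 0.2615
  x_4 = (-1 - (3)·-0.4615 - (2)·0.0000 - (-4)·0.3333) / (13) = 0.1321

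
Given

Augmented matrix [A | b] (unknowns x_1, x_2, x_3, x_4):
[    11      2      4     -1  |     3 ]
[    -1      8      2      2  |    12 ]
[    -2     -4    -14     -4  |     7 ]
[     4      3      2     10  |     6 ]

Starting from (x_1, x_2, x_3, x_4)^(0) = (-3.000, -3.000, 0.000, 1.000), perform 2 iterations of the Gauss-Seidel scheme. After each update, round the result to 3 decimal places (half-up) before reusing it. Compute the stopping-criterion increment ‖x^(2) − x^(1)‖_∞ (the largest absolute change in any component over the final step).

Iteration 1:
  x_1 = (3 - (2)·-3.000 - (4)·0.000 - (-1)·1.000) / (11) = 0.909
  x_2 = (12 - (-1)·0.909 - (2)·0.000 - (2)·1.000) / (8) = 1.364
  x_3 = (7 - (-2)·0.909 - (-4)·1.364 - (-4)·1.000) / (-14) = -1.305
  x_4 = (6 - (4)·0.909 - (3)·1.364 - (2)·-1.305) / (10) = 0.088
Iteration 2:
  x_1 = (3 - (2)·1.364 - (4)·-1.305 - (-1)·0.088) / (11) = 0.507
  x_2 = (12 - (-1)·0.507 - (2)·-1.305 - (2)·0.088) / (8) = 1.868
  x_3 = (7 - (-2)·0.507 - (-4)·1.868 - (-4)·0.088) / (-14) = -1.131
  x_4 = (6 - (4)·0.507 - (3)·1.868 - (2)·-1.131) / (10) = 0.063
Change: (-0.402, 0.504, 0.174, -0.025) → max |·| = 0.504

0.504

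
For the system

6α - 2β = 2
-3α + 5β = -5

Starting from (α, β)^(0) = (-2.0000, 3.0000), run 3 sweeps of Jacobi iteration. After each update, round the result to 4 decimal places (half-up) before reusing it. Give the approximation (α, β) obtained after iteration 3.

Iteration 1:
  α = (2 - (-2)·3.0000) / (6) = 1.3333
  β = (-5 - (-3)·-2.0000) / (5) = -2.2000
Iteration 2:
  α = (2 - (-2)·-2.2000) / (6) = -0.4000
  β = (-5 - (-3)·1.3333) / (5) = -0.2000
Iteration 3:
  α = (2 - (-2)·-0.2000) / (6) = 0.2667
  β = (-5 - (-3)·-0.4000) / (5) = -1.2400

(0.2667, -1.2400)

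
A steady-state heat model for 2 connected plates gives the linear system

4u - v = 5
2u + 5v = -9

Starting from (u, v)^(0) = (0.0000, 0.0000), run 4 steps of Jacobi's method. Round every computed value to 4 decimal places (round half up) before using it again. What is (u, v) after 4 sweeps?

(0.7200, -2.0700)

Iteration 1:
  u = (5 - (-1)·0.0000) / (4) = 1.2500
  v = (-9 - (2)·0.0000) / (5) = -1.8000
Iteration 2:
  u = (5 - (-1)·-1.8000) / (4) = 0.8000
  v = (-9 - (2)·1.2500) / (5) = -2.3000
Iteration 3:
  u = (5 - (-1)·-2.3000) / (4) = 0.6750
  v = (-9 - (2)·0.8000) / (5) = -2.1200
Iteration 4:
  u = (5 - (-1)·-2.1200) / (4) = 0.7200
  v = (-9 - (2)·0.6750) / (5) = -2.0700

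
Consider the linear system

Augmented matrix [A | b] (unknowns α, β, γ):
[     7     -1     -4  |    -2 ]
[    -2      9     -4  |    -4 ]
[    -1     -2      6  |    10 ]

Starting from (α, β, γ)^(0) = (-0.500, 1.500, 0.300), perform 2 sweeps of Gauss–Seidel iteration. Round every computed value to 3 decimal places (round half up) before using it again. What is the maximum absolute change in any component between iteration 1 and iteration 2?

0.679

Iteration 1:
  α = (-2 - (-1)·1.500 - (-4)·0.300) / (7) = 0.100
  β = (-4 - (-2)·0.100 - (-4)·0.300) / (9) = -0.289
  γ = (10 - (-1)·0.100 - (-2)·-0.289) / (6) = 1.587
Iteration 2:
  α = (-2 - (-1)·-0.289 - (-4)·1.587) / (7) = 0.580
  β = (-4 - (-2)·0.580 - (-4)·1.587) / (9) = 0.390
  γ = (10 - (-1)·0.580 - (-2)·0.390) / (6) = 1.893
Change: (0.480, 0.679, 0.306) → max |·| = 0.679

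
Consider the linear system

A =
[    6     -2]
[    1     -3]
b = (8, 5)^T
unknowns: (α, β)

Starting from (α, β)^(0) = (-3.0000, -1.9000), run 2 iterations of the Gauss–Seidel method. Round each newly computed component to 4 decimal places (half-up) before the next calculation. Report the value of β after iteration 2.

-1.3815

Iteration 1:
  α = (8 - (-2)·-1.9000) / (6) = 0.7000
  β = (5 - (1)·0.7000) / (-3) = -1.4333
Iteration 2:
  α = (8 - (-2)·-1.4333) / (6) = 0.8556
  β = (5 - (1)·0.8556) / (-3) = -1.3815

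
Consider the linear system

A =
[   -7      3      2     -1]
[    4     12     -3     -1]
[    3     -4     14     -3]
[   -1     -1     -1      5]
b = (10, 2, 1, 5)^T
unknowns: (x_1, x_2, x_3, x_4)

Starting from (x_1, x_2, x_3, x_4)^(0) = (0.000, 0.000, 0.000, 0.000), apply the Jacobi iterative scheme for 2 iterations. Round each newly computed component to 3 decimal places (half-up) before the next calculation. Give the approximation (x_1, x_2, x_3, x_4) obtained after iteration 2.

Iteration 1:
  x_1 = (10 - (3)·0.000 - (2)·0.000 - (-1)·0.000) / (-7) = -1.429
  x_2 = (2 - (4)·0.000 - (-3)·0.000 - (-1)·0.000) / (12) = 0.167
  x_3 = (1 - (3)·0.000 - (-4)·0.000 - (-3)·0.000) / (14) = 0.071
  x_4 = (5 - (-1)·0.000 - (-1)·0.000 - (-1)·0.000) / (5) = 1.000
Iteration 2:
  x_1 = (10 - (3)·0.167 - (2)·0.071 - (-1)·1.000) / (-7) = -1.480
  x_2 = (2 - (4)·-1.429 - (-3)·0.071 - (-1)·1.000) / (12) = 0.744
  x_3 = (1 - (3)·-1.429 - (-4)·0.167 - (-3)·1.000) / (14) = 0.640
  x_4 = (5 - (-1)·-1.429 - (-1)·0.167 - (-1)·0.071) / (5) = 0.762

(-1.480, 0.744, 0.640, 0.762)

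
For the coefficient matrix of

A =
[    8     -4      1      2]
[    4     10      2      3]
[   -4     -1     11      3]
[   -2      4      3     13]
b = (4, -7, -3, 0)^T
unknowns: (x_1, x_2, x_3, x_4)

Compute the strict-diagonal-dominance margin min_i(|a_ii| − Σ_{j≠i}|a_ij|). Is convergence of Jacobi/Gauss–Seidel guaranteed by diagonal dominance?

1

row 1: |8| − (4+1+2) = 1
row 2: |10| − (4+2+3) = 1
row 3: |11| − (4+1+3) = 3
row 4: |13| − (2+4+3) = 4
minimum over rows = 1 → strictly diagonally dominant (convergence guaranteed)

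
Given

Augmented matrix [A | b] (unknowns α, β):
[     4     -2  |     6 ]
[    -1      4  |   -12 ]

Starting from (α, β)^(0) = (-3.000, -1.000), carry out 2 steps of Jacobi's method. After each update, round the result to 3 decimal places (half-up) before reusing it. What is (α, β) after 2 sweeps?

Iteration 1:
  α = (6 - (-2)·-1.000) / (4) = 1.000
  β = (-12 - (-1)·-3.000) / (4) = -3.750
Iteration 2:
  α = (6 - (-2)·-3.750) / (4) = -0.375
  β = (-12 - (-1)·1.000) / (4) = -2.750

(-0.375, -2.750)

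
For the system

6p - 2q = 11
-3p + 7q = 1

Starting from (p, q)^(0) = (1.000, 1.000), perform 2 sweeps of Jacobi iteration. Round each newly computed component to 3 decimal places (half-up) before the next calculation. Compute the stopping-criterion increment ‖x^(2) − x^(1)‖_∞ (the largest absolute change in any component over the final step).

Iteration 1:
  p = (11 - (-2)·1.000) / (6) = 2.167
  q = (1 - (-3)·1.000) / (7) = 0.571
Iteration 2:
  p = (11 - (-2)·0.571) / (6) = 2.024
  q = (1 - (-3)·2.167) / (7) = 1.072
Change: (-0.143, 0.501) → max |·| = 0.501

0.501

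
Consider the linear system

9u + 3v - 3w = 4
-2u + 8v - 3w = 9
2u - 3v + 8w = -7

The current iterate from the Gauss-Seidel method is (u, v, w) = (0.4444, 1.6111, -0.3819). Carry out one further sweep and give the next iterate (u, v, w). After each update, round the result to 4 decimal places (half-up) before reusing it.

One sweep:
  u = (4 - (3)·1.6111 - (-3)·-0.3819) / (9) = -0.2199
  v = (9 - (-2)·-0.2199 - (-3)·-0.3819) / (8) = 0.9268
  w = (-7 - (2)·-0.2199 - (-3)·0.9268) / (8) = -0.4725

(-0.2199, 0.9268, -0.4725)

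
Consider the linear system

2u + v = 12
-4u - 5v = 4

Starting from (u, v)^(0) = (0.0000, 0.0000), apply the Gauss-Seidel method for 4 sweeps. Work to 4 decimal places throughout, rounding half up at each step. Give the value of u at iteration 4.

10.3680

Iteration 1:
  u = (12 - (1)·0.0000) / (2) = 6.0000
  v = (4 - (-4)·6.0000) / (-5) = -5.6000
Iteration 2:
  u = (12 - (1)·-5.6000) / (2) = 8.8000
  v = (4 - (-4)·8.8000) / (-5) = -7.8400
Iteration 3:
  u = (12 - (1)·-7.8400) / (2) = 9.9200
  v = (4 - (-4)·9.9200) / (-5) = -8.7360
Iteration 4:
  u = (12 - (1)·-8.7360) / (2) = 10.3680
  v = (4 - (-4)·10.3680) / (-5) = -9.0944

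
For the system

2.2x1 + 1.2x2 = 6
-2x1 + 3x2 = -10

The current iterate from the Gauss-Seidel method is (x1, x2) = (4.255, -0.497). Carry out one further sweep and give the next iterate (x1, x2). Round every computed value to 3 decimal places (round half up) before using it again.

(2.998, -1.335)

One sweep:
  x1 = (6 - (1.2)·-0.497) / (2.2) = 2.998
  x2 = (-10 - (-2)·2.998) / (3) = -1.335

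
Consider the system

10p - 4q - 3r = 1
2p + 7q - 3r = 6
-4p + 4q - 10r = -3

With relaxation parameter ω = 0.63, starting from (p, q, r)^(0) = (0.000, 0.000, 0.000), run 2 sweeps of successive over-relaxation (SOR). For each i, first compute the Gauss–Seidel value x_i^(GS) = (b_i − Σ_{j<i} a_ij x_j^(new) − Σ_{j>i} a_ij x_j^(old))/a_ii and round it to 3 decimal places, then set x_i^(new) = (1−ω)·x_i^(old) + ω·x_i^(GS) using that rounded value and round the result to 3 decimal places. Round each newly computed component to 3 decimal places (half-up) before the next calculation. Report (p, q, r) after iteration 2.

Iteration 1:
  p: GS value = (1 - (-4)·0.000 - (-3)·0.000) / (10) = 0.100;  p ← (1−ω)·0.000 + ω·0.100 = 0.063
  q: GS value = (6 - (2)·0.063 - (-3)·0.000) / (7) = 0.839;  q ← (1−ω)·0.000 + ω·0.839 = 0.529
  r: GS value = (-3 - (-4)·0.063 - (4)·0.529) / (-10) = 0.486;  r ← (1−ω)·0.000 + ω·0.486 = 0.306
Iteration 2:
  p: GS value = (1 - (-4)·0.529 - (-3)·0.306) / (10) = 0.403;  p ← (1−ω)·0.063 + ω·0.403 = 0.277
  q: GS value = (6 - (2)·0.277 - (-3)·0.306) / (7) = 0.909;  q ← (1−ω)·0.529 + ω·0.909 = 0.768
  r: GS value = (-3 - (-4)·0.277 - (4)·0.768) / (-10) = 0.496;  r ← (1−ω)·0.306 + ω·0.496 = 0.426

(0.277, 0.768, 0.426)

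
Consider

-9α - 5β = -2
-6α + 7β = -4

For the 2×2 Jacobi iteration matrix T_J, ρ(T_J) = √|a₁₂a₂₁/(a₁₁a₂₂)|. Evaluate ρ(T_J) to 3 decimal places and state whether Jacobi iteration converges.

a₁₂a₂₁/(a₁₁a₂₂) = (-5)·(-6) / ((-9)·(7)) = -0.476190
ρ = √|-0.476190| = √0.476190 = 0.690
ρ < 1, so Jacobi converges

0.690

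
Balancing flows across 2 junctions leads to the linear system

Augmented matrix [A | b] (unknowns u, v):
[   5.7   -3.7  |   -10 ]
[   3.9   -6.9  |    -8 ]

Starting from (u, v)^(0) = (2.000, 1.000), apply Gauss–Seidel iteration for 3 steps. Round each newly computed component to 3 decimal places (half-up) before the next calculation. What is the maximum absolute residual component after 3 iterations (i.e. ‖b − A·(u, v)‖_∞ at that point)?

Iteration 1:
  u = (-10 - (-3.7)·1.000) / (5.7) = -1.105
  v = (-8 - (3.9)·-1.105) / (-6.9) = 0.535
Iteration 2:
  u = (-10 - (-3.7)·0.535) / (5.7) = -1.407
  v = (-8 - (3.9)·-1.407) / (-6.9) = 0.364
Iteration 3:
  u = (-10 - (-3.7)·0.364) / (5.7) = -1.518
  v = (-8 - (3.9)·-1.518) / (-6.9) = 0.301
Residual b − A·x = (-0.234, -0.003); ∞-norm = 0.234

0.234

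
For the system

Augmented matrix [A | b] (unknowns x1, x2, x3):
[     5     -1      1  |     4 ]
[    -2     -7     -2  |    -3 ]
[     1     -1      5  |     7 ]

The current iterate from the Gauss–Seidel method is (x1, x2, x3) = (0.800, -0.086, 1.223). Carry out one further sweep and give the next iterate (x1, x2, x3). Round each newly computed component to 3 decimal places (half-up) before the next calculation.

(0.538, -0.075, 1.277)

One sweep:
  x1 = (4 - (-1)·-0.086 - (1)·1.223) / (5) = 0.538
  x2 = (-3 - (-2)·0.538 - (-2)·1.223) / (-7) = -0.075
  x3 = (7 - (1)·0.538 - (-1)·-0.075) / (5) = 1.277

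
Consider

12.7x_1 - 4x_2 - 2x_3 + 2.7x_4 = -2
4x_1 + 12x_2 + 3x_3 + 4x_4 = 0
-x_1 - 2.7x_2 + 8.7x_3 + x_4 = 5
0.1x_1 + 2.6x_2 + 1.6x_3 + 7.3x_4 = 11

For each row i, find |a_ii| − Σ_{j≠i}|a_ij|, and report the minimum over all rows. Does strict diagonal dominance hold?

row 1: |12.7| − (4+2+2.7) = 4
row 2: |12| − (4+3+4) = 1
row 3: |8.7| − (1+2.7+1) = 4
row 4: |7.3| − (0.1+2.6+1.6) = 3
minimum over rows = 1 → strictly diagonally dominant (convergence guaranteed)

1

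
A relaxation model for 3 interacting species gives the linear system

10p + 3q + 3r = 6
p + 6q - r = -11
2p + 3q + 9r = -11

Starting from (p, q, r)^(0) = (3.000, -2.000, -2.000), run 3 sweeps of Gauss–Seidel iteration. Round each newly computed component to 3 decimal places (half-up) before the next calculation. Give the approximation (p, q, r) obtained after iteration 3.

Iteration 1:
  p = (6 - (3)·-2.000 - (3)·-2.000) / (10) = 1.800
  q = (-11 - (1)·1.800 - (-1)·-2.000) / (6) = -2.467
  r = (-11 - (2)·1.800 - (3)·-2.467) / (9) = -0.800
Iteration 2:
  p = (6 - (3)·-2.467 - (3)·-0.800) / (10) = 1.580
  q = (-11 - (1)·1.580 - (-1)·-0.800) / (6) = -2.230
  r = (-11 - (2)·1.580 - (3)·-2.230) / (9) = -0.830
Iteration 3:
  p = (6 - (3)·-2.230 - (3)·-0.830) / (10) = 1.518
  q = (-11 - (1)·1.518 - (-1)·-0.830) / (6) = -2.225
  r = (-11 - (2)·1.518 - (3)·-2.225) / (9) = -0.818

(1.518, -2.225, -0.818)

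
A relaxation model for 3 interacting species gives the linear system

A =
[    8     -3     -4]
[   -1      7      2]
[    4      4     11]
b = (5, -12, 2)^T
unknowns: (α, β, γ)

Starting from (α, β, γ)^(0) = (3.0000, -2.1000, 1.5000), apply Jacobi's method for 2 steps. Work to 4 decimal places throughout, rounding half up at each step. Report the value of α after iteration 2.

-0.0906

Iteration 1:
  α = (5 - (-3)·-2.1000 - (-4)·1.5000) / (8) = 0.5875
  β = (-12 - (-1)·3.0000 - (2)·1.5000) / (7) = -1.7143
  γ = (2 - (4)·3.0000 - (4)·-2.1000) / (11) = -0.1455
Iteration 2:
  α = (5 - (-3)·-1.7143 - (-4)·-0.1455) / (8) = -0.0906
  β = (-12 - (-1)·0.5875 - (2)·-0.1455) / (7) = -1.5888
  γ = (2 - (4)·0.5875 - (4)·-1.7143) / (11) = 0.5916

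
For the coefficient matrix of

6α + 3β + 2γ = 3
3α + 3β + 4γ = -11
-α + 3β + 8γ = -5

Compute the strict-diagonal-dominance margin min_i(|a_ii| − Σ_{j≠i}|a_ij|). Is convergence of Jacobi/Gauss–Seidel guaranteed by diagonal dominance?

row 1: |6| − (3+2) = 1
row 2: |3| − (3+4) = -4
row 3: |8| − (1+3) = 4
minimum over rows = -4 → not strictly diagonally dominant

-4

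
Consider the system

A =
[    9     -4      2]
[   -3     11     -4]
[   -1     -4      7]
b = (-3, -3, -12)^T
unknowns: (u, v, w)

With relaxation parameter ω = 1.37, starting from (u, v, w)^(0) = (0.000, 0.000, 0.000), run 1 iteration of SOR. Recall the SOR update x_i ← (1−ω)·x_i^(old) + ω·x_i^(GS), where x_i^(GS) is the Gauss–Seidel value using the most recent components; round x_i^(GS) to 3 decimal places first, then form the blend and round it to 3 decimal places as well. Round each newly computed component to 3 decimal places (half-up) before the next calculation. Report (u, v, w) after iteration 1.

(-0.456, -0.544, -2.863)

Iteration 1:
  u: GS value = (-3 - (-4)·0.000 - (2)·0.000) / (9) = -0.333;  u ← (1−ω)·0.000 + ω·-0.333 = -0.456
  v: GS value = (-3 - (-3)·-0.456 - (-4)·0.000) / (11) = -0.397;  v ← (1−ω)·0.000 + ω·-0.397 = -0.544
  w: GS value = (-12 - (-1)·-0.456 - (-4)·-0.544) / (7) = -2.090;  w ← (1−ω)·0.000 + ω·-2.090 = -2.863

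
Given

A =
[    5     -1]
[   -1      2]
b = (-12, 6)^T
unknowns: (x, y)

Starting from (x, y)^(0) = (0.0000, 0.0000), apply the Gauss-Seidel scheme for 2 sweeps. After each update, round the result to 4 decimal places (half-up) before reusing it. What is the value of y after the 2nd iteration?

Iteration 1:
  x = (-12 - (-1)·0.0000) / (5) = -2.4000
  y = (6 - (-1)·-2.4000) / (2) = 1.8000
Iteration 2:
  x = (-12 - (-1)·1.8000) / (5) = -2.0400
  y = (6 - (-1)·-2.0400) / (2) = 1.9800

1.9800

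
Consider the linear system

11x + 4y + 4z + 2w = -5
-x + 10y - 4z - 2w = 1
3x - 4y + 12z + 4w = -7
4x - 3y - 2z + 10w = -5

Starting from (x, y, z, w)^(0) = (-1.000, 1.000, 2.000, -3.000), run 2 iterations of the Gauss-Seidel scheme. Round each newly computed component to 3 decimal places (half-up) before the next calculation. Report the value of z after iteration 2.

-0.305

Iteration 1:
  x = (-5 - (4)·1.000 - (4)·2.000 - (2)·-3.000) / (11) = -1.000
  y = (1 - (-1)·-1.000 - (-4)·2.000 - (-2)·-3.000) / (10) = 0.200
  z = (-7 - (3)·-1.000 - (-4)·0.200 - (4)·-3.000) / (12) = 0.733
  w = (-5 - (4)·-1.000 - (-3)·0.200 - (-2)·0.733) / (10) = 0.107
Iteration 2:
  x = (-5 - (4)·0.200 - (4)·0.733 - (2)·0.107) / (11) = -0.813
  y = (1 - (-1)·-0.813 - (-4)·0.733 - (-2)·0.107) / (10) = 0.333
  z = (-7 - (3)·-0.813 - (-4)·0.333 - (4)·0.107) / (12) = -0.305
  w = (-5 - (4)·-0.813 - (-3)·0.333 - (-2)·-0.305) / (10) = -0.136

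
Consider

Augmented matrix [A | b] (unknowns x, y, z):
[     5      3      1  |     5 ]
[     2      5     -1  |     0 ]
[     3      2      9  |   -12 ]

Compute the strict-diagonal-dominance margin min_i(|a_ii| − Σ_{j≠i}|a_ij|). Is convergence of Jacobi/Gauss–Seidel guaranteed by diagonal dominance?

row 1: |5| − (3+1) = 1
row 2: |5| − (2+1) = 2
row 3: |9| − (3+2) = 4
minimum over rows = 1 → strictly diagonally dominant (convergence guaranteed)

1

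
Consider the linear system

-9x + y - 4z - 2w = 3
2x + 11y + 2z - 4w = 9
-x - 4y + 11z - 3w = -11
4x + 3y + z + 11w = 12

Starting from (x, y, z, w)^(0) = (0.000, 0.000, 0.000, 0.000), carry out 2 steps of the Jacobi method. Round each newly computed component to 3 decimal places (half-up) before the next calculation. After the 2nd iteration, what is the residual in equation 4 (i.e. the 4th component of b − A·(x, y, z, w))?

Iteration 1:
  x = (3 - (1)·0.000 - (-4)·0.000 - (-2)·0.000) / (-9) = -0.333
  y = (9 - (2)·0.000 - (2)·0.000 - (-4)·0.000) / (11) = 0.818
  z = (-11 - (-1)·0.000 - (-4)·0.000 - (-3)·0.000) / (11) = -1.000
  w = (12 - (4)·0.000 - (3)·0.000 - (1)·0.000) / (11) = 1.091
Iteration 2:
  x = (3 - (1)·0.818 - (-4)·-1.000 - (-2)·1.091) / (-9) = -0.040
  y = (9 - (2)·-0.333 - (2)·-1.000 - (-4)·1.091) / (11) = 1.457
  z = (-11 - (-1)·-0.333 - (-4)·0.818 - (-3)·1.091) / (11) = -0.435
  w = (12 - (4)·-0.333 - (3)·0.818 - (1)·-1.000) / (11) = 1.080
Residual b − A·x = (1.603, -1.757, 2.813, -3.656)

-3.656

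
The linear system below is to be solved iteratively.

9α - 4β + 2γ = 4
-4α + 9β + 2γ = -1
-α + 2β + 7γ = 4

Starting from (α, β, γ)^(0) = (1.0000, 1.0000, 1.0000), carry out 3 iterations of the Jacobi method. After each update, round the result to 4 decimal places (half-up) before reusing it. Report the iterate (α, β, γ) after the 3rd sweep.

Iteration 1:
  α = (4 - (-4)·1.0000 - (2)·1.0000) / (9) = 0.6667
  β = (-1 - (-4)·1.0000 - (2)·1.0000) / (9) = 0.1111
  γ = (4 - (-1)·1.0000 - (2)·1.0000) / (7) = 0.4286
Iteration 2:
  α = (4 - (-4)·0.1111 - (2)·0.4286) / (9) = 0.3986
  β = (-1 - (-4)·0.6667 - (2)·0.4286) / (9) = 0.0900
  γ = (4 - (-1)·0.6667 - (2)·0.1111) / (7) = 0.6349
Iteration 3:
  α = (4 - (-4)·0.0900 - (2)·0.6349) / (9) = 0.3434
  β = (-1 - (-4)·0.3986 - (2)·0.6349) / (9) = -0.0750
  γ = (4 - (-1)·0.3986 - (2)·0.0900) / (7) = 0.6027

(0.3434, -0.0750, 0.6027)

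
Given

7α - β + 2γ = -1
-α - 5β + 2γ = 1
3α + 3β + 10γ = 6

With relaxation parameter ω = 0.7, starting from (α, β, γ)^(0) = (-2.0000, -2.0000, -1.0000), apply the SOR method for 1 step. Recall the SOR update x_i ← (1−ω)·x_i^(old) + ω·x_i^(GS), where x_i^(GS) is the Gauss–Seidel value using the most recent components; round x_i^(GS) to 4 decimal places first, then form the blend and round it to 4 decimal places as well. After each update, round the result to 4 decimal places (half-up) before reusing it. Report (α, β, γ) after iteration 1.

Iteration 1:
  α: GS value = (-1 - (-1)·-2.0000 - (2)·-1.0000) / (7) = -0.1429;  α ← (1−ω)·-2.0000 + ω·-0.1429 = -0.7000
  β: GS value = (1 - (-1)·-0.7000 - (2)·-1.0000) / (-5) = -0.4600;  β ← (1−ω)·-2.0000 + ω·-0.4600 = -0.9220
  γ: GS value = (6 - (3)·-0.7000 - (3)·-0.9220) / (10) = 1.0866;  γ ← (1−ω)·-1.0000 + ω·1.0866 = 0.4606

(-0.7000, -0.9220, 0.4606)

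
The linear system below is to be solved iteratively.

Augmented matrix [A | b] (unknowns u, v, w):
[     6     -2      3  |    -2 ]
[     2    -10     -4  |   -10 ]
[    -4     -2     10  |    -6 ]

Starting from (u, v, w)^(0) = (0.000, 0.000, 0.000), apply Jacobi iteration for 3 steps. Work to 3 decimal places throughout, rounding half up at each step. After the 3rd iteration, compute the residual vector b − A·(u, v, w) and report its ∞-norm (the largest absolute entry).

Iteration 1:
  u = (-2 - (-2)·0.000 - (3)·0.000) / (6) = -0.333
  v = (-10 - (2)·0.000 - (-4)·0.000) / (-10) = 1.000
  w = (-6 - (-4)·0.000 - (-2)·0.000) / (10) = -0.600
Iteration 2:
  u = (-2 - (-2)·1.000 - (3)·-0.600) / (6) = 0.300
  v = (-10 - (2)·-0.333 - (-4)·-0.600) / (-10) = 1.173
  w = (-6 - (-4)·-0.333 - (-2)·1.000) / (10) = -0.533
Iteration 3:
  u = (-2 - (-2)·1.173 - (3)·-0.533) / (6) = 0.324
  v = (-10 - (2)·0.300 - (-4)·-0.533) / (-10) = 1.273
  w = (-6 - (-4)·0.300 - (-2)·1.173) / (10) = -0.245
Residual b − A·x = (-0.663, 1.102, 0.292); ∞-norm = 1.102

1.102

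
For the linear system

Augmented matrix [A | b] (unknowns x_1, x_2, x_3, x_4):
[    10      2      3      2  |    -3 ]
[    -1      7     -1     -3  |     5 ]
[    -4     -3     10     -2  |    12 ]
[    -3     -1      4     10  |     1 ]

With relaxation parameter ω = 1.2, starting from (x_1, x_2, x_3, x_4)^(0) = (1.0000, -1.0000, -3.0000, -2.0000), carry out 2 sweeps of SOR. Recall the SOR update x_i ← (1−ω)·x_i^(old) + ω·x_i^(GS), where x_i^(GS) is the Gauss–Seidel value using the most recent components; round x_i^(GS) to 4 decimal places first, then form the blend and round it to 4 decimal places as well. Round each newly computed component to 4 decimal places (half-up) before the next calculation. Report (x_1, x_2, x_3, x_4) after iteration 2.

Iteration 1:
  x_1: GS value = (-3 - (2)·-1.0000 - (3)·-3.0000 - (2)·-2.0000) / (10) = 1.2000;  x_1 ← (1−ω)·1.0000 + ω·1.2000 = 1.2400
  x_2: GS value = (5 - (-1)·1.2400 - (-1)·-3.0000 - (-3)·-2.0000) / (7) = -0.3943;  x_2 ← (1−ω)·-1.0000 + ω·-0.3943 = -0.2732
  x_3: GS value = (12 - (-4)·1.2400 - (-3)·-0.2732 - (-2)·-2.0000) / (10) = 1.2140;  x_3 ← (1−ω)·-3.0000 + ω·1.2140 = 2.0568
  x_4: GS value = (1 - (-3)·1.2400 - (-1)·-0.2732 - (4)·2.0568) / (10) = -0.3780;  x_4 ← (1−ω)·-2.0000 + ω·-0.3780 = -0.0536
Iteration 2:
  x_1: GS value = (-3 - (2)·-0.2732 - (3)·2.0568 - (2)·-0.0536) / (10) = -0.8517;  x_1 ← (1−ω)·1.2400 + ω·-0.8517 = -1.2700
  x_2: GS value = (5 - (-1)·-1.2700 - (-1)·2.0568 - (-3)·-0.0536) / (7) = 0.8037;  x_2 ← (1−ω)·-0.2732 + ω·0.8037 = 1.0191
  x_3: GS value = (12 - (-4)·-1.2700 - (-3)·1.0191 - (-2)·-0.0536) / (10) = 0.9870;  x_3 ← (1−ω)·2.0568 + ω·0.9870 = 0.7730
  x_4: GS value = (1 - (-3)·-1.2700 - (-1)·1.0191 - (4)·0.7730) / (10) = -0.4883;  x_4 ← (1−ω)·-0.0536 + ω·-0.4883 = -0.5752

(-1.2700, 1.0191, 0.7730, -0.5752)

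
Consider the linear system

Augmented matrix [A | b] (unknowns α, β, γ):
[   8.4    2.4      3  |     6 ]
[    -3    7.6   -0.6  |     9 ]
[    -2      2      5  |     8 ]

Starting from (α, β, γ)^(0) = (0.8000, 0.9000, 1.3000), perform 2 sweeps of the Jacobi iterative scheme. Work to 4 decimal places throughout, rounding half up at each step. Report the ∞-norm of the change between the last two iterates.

0.6039

Iteration 1:
  α = (6 - (2.4)·0.9000 - (3)·1.3000) / (8.4) = -0.0071
  β = (9 - (-3)·0.8000 - (-0.6)·1.3000) / (7.6) = 1.6026
  γ = (8 - (-2)·0.8000 - (2)·0.9000) / (5) = 1.5600
Iteration 2:
  α = (6 - (2.4)·1.6026 - (3)·1.5600) / (8.4) = -0.3007
  β = (9 - (-3)·-0.0071 - (-0.6)·1.5600) / (7.6) = 1.3046
  γ = (8 - (-2)·-0.0071 - (2)·1.6026) / (5) = 0.9561
Change: (-0.2936, -0.2980, -0.6039) → max |·| = 0.6039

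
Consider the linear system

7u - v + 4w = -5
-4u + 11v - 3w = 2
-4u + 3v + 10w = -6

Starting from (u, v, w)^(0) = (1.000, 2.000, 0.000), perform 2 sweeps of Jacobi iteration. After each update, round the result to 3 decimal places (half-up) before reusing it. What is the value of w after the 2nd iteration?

Iteration 1:
  u = (-5 - (-1)·2.000 - (4)·0.000) / (7) = -0.429
  v = (2 - (-4)·1.000 - (-3)·0.000) / (11) = 0.545
  w = (-6 - (-4)·1.000 - (3)·2.000) / (10) = -0.800
Iteration 2:
  u = (-5 - (-1)·0.545 - (4)·-0.800) / (7) = -0.179
  v = (2 - (-4)·-0.429 - (-3)·-0.800) / (11) = -0.192
  w = (-6 - (-4)·-0.429 - (3)·0.545) / (10) = -0.935

-0.935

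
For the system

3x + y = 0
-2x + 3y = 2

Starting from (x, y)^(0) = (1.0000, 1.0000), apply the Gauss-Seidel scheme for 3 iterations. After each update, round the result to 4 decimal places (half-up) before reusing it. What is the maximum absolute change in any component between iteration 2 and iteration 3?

Iteration 1:
  x = (0 - (1)·1.0000) / (3) = -0.3333
  y = (2 - (-2)·-0.3333) / (3) = 0.4445
Iteration 2:
  x = (0 - (1)·0.4445) / (3) = -0.1482
  y = (2 - (-2)·-0.1482) / (3) = 0.5679
Iteration 3:
  x = (0 - (1)·0.5679) / (3) = -0.1893
  y = (2 - (-2)·-0.1893) / (3) = 0.5405
Change: (-0.0411, -0.0274) → max |·| = 0.0411

0.0411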